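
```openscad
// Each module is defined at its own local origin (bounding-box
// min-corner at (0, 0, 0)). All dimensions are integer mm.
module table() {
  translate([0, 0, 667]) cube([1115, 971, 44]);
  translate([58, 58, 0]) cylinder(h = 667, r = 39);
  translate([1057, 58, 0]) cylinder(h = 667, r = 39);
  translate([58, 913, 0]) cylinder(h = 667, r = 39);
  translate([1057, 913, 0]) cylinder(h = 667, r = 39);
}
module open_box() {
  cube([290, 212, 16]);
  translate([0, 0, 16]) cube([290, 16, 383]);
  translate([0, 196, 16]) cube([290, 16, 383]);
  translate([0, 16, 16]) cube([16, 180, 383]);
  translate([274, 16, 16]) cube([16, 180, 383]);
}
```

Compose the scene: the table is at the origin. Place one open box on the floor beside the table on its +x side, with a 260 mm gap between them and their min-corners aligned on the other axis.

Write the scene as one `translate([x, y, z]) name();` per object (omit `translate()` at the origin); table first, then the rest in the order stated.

table();
translate([1375, 0, 0]) open_box();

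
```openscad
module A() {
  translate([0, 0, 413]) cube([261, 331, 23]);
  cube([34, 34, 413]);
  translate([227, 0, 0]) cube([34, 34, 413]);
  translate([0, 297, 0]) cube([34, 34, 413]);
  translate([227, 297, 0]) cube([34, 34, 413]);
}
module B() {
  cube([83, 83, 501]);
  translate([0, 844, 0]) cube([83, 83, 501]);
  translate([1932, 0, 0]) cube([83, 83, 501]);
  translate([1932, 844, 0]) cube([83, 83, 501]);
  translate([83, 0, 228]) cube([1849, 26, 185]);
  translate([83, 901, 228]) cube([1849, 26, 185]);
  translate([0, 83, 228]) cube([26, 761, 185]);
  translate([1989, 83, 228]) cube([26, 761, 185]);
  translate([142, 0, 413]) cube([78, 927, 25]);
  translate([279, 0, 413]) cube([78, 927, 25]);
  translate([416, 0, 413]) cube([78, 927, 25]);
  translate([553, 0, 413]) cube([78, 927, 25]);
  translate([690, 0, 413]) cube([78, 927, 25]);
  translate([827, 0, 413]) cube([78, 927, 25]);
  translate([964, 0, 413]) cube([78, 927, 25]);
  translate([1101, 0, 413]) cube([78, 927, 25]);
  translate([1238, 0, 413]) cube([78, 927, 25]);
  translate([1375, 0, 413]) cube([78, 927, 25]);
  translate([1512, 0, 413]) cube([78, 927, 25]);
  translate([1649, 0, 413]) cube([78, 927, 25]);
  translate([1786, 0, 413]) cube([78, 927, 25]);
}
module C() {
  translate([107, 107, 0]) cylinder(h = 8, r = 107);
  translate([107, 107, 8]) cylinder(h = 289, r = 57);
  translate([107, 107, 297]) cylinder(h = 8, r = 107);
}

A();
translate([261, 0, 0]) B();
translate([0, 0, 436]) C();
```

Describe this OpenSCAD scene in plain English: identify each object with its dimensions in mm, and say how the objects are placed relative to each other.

A is a simple wooden stool: a rectangular seat 261 mm (x) by 331 mm (y), 23 mm thick, top face at z = 436 mm, on four square legs, each 34×34 mm in cross-section. The legs rest on z = 0, each flush with a corner of the seat.

B is a bed frame 2015 mm long (x) by 927 mm wide (y). Four 83×83 mm corner posts, 501 mm tall, at the corners of the footprint. Four rails of 26 mm thickness and 185 mm height run between adjacent posts with their undersides at z = 228 mm, their outer faces flush with the outside of the frame (the two x-running rails run between the posts' inner faces; the two y-running rails run between the posts' inner faces). 13 slats, each 78 mm wide (x) and 25 mm thick, lie across the top of the two x-running rails, running the full 927 mm width of the frame in y; the slats are evenly spaced along x between the inner faces of the end posts with equal gaps (rounded down to the nearest mm) at the −x end and between each pair — any rounding remainder accumulates at the +x end.

C is a spool: two coaxial disc flanges of radius 107 mm and thickness 8 mm, joined by a core cylinder of radius 57 mm and height 289 mm. The lower flange rests on z = 0 and the three cylinders share a vertical axis.

The bed frame is against the stool's +x side, with their −y faces flush. The spool is on top of the stool.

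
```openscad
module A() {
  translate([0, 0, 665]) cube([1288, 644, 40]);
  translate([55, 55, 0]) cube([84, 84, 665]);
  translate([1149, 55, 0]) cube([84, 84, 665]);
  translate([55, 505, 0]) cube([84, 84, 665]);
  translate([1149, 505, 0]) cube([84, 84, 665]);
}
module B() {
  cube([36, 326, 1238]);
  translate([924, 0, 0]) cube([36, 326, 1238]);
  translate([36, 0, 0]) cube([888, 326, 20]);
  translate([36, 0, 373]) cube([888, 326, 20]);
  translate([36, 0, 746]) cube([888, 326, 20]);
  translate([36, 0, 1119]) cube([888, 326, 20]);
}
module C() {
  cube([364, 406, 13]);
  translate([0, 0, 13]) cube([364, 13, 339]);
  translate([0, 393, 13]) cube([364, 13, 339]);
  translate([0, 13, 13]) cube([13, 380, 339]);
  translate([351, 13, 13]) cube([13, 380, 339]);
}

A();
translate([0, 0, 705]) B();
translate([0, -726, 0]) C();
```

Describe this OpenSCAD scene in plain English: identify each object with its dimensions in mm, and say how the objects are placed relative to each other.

A is a rectangular dining table. The top is 1288×644×40 mm with its upper surface at z = 705 mm. It stands on four 84×84 mm square legs, each inset 55 mm from the nearest pair of top edges, running from the floor to the underside of the top.

B is an open bookshelf. Two side panels, each 36 mm thick, 326 mm deep and 1238 mm tall, stand 960 mm apart (outside-to-outside). Between them sit 4 shelves, each 20 mm thick and 326 mm deep, spanning the full gap between the sides. The bottom shelf rests on the floor (its underside at z = 0) and the clear gap between one shelf's top and the next shelf's underside is 353 mm.

C is an open storage box with external size 364×406×352 mm and wall thickness 13 mm (the base is also 13 mm thick). The base covers the whole footprint; the four walls stand on the base, with the y-facing walls full-width and the x-facing walls fitting between their inner faces.

The bookshelf is on top of the table. The open box is on the floor beside the table on its −y side.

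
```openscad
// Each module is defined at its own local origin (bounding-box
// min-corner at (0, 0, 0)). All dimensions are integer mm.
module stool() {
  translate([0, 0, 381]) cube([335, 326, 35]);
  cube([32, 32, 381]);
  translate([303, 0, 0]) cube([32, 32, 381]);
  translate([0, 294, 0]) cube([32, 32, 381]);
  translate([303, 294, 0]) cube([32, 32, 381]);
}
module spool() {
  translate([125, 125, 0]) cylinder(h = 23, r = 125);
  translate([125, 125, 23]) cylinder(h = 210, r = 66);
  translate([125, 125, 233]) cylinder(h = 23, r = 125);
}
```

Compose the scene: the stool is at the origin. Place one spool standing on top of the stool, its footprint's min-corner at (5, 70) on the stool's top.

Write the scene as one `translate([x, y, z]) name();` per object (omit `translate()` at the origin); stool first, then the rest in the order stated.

stool();
translate([5, 70, 416]) spool();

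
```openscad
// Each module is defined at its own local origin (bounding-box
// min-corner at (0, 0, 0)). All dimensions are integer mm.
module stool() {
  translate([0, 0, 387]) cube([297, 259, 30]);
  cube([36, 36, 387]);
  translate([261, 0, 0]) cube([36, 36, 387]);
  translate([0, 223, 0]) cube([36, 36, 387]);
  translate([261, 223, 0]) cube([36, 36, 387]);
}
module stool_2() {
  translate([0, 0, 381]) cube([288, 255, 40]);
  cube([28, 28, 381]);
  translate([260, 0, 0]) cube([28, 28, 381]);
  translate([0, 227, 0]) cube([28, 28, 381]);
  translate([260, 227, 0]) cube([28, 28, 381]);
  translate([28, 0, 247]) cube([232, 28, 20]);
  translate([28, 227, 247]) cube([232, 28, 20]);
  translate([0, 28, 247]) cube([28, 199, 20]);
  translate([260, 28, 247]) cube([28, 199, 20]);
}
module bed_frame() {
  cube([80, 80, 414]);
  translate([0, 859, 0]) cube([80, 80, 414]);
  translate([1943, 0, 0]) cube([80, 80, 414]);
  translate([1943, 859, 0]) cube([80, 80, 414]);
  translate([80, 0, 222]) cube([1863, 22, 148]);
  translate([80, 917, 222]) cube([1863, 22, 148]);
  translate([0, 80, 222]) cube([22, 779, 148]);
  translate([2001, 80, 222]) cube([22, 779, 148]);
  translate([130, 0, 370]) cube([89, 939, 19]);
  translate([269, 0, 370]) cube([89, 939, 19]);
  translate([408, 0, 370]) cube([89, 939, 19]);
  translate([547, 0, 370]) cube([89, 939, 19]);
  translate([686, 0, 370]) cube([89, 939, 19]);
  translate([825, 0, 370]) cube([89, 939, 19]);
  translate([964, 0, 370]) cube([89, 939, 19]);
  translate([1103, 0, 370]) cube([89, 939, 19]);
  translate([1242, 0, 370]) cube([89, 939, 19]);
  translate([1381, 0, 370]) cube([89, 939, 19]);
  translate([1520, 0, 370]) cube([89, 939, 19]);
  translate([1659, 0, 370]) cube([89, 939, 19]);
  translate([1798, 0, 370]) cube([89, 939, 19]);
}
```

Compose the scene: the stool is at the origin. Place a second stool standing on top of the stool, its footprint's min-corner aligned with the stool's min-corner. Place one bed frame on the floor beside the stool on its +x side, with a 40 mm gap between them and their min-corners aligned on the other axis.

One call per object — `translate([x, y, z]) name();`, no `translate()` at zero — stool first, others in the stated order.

stool();
translate([0, 0, 417]) stool_2();
translate([337, 0, 0]) bed_frame();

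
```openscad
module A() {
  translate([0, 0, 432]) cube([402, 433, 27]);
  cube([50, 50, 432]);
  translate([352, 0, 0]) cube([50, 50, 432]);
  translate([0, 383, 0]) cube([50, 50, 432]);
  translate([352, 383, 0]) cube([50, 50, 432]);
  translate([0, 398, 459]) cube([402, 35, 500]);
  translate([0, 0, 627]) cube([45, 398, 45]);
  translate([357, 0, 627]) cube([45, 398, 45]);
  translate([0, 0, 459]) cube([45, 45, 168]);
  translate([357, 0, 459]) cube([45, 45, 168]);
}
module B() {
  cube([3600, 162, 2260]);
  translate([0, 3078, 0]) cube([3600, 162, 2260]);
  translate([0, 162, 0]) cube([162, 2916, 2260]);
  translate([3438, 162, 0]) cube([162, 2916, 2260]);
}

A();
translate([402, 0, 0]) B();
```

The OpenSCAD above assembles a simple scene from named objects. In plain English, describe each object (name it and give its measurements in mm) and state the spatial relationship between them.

A is a chair: 402×433 mm seat, 27 mm thick, top at z = 459 mm, on four 50 mm square corner legs flush with the seat edges. A 35 mm thick backrest slab spans the full seat width, extending 500 mm above the seat top, its back face flush with the seat's +y edge. Two armrests of 45×45 mm section run along each side from the seat's front edge to the front of the backrest, top faces 213 mm above the seat top and outer faces flush with the seat's x-edges; a 45×45 mm post under the front of each armrest stands on the seat at the front corner.

B is the wall frame of a small rectangular building: four walls, each 2260 mm tall and 162 mm thick, enclosing a footprint 3600 mm (x) by 3240 mm (y) outside-to-outside, with no floor or roof. The front and back walls (the −y and +y sides) span the full width; the two side walls fit between them.

The house frame is against the chair's +x side, with their −y faces flush.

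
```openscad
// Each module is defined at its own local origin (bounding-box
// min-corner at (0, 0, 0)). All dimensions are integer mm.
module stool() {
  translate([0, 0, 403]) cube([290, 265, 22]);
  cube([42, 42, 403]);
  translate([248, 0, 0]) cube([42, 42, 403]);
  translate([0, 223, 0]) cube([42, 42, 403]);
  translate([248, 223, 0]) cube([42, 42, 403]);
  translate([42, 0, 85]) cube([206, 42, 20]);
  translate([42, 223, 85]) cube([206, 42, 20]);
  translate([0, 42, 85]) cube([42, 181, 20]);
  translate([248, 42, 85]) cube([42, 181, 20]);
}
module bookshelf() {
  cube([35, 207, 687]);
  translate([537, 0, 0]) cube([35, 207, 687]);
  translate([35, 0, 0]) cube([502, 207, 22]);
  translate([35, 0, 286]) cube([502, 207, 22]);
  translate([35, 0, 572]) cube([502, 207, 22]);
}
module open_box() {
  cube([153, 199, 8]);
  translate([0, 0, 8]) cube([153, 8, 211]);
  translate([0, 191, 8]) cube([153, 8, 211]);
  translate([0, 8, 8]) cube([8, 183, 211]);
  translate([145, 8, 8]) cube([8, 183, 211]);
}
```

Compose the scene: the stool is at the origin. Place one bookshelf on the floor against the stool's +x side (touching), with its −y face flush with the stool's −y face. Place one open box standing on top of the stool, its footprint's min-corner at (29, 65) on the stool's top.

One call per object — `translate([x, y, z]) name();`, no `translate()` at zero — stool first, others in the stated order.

stool();
translate([290, 0, 0]) bookshelf();
translate([29, 65, 425]) open_box();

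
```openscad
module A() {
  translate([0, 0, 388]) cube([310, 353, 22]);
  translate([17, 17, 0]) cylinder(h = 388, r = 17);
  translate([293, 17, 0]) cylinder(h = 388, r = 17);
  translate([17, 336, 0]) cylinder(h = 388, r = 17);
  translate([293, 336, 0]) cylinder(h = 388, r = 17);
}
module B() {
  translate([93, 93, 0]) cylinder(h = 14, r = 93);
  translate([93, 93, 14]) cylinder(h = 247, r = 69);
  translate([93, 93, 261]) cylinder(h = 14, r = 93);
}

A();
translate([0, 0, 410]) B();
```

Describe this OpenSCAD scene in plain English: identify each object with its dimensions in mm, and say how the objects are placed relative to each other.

A is a four-legged stool. The seat is a 310×353×22 mm slab whose top surface is at z = 410 mm; four round legs, each 34 mm in diameter, run from the floor (z = 0) to the underside of the seat, each leg's axis is inset half a diameter from the nearest pair of seat edges (so the leg's bounding box is flush with the corner).

B is a spool: two coaxial disc flanges of radius 93 mm and thickness 14 mm, joined by a core cylinder of radius 69 mm and height 247 mm. The lower flange rests on z = 0 and the three cylinders share a vertical axis.

The spool is on top of the stool.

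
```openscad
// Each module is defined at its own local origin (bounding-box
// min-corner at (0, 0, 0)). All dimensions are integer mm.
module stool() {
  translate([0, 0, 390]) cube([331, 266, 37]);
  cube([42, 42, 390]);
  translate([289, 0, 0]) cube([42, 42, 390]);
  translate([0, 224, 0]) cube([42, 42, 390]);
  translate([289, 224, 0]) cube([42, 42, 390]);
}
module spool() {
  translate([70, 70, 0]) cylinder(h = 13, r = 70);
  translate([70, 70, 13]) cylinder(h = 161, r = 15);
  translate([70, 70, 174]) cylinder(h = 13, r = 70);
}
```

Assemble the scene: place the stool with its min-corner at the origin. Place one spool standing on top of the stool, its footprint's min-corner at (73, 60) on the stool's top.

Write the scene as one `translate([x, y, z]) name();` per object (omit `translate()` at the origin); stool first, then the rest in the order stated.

stool();
translate([73, 60, 427]) spool();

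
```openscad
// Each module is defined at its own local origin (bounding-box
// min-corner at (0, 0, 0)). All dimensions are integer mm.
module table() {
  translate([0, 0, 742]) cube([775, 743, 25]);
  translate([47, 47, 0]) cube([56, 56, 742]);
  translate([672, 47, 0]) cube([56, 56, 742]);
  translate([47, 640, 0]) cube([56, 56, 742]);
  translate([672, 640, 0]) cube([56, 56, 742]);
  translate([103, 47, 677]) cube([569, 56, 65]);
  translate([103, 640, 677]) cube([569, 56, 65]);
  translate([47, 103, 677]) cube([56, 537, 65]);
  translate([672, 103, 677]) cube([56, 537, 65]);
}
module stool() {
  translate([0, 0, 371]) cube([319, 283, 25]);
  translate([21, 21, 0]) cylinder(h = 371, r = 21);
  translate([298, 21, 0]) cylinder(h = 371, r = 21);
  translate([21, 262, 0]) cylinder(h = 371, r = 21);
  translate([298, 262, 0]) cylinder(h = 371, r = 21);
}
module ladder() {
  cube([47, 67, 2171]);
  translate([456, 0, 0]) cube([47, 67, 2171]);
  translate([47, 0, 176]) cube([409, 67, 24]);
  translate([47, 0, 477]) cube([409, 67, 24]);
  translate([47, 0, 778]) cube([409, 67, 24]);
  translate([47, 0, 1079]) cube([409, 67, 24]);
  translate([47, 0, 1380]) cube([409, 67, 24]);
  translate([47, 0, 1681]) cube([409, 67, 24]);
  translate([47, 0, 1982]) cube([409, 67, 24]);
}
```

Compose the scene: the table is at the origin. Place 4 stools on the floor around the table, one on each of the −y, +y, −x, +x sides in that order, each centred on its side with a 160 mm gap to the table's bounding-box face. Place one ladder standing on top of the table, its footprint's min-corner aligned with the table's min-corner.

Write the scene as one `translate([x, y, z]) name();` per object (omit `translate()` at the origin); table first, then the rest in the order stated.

table();
translate([228, -443, 0]) stool();
translate([228, 903, 0]) stool();
translate([-479, 230, 0]) stool();
translate([935, 230, 0]) stool();
translate([0, 0, 767]) ladder();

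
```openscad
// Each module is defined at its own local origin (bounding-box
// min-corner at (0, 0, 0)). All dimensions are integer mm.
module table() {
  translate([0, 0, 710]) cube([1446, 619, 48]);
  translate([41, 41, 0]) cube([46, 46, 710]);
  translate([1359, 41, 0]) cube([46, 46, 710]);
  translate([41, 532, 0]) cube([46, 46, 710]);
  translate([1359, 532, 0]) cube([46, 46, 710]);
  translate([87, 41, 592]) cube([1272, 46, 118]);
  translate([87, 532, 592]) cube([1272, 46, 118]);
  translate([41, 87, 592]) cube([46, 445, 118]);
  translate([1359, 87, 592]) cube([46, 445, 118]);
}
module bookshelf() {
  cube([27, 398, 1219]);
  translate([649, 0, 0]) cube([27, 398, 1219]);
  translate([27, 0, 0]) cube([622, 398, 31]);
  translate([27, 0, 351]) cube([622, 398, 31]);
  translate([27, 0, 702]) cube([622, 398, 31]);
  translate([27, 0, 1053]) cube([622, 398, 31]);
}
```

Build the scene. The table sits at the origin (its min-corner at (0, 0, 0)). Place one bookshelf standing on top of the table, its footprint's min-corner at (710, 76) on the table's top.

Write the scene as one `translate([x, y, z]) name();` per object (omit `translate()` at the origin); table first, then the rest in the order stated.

table();
translate([710, 76, 758]) bookshelf();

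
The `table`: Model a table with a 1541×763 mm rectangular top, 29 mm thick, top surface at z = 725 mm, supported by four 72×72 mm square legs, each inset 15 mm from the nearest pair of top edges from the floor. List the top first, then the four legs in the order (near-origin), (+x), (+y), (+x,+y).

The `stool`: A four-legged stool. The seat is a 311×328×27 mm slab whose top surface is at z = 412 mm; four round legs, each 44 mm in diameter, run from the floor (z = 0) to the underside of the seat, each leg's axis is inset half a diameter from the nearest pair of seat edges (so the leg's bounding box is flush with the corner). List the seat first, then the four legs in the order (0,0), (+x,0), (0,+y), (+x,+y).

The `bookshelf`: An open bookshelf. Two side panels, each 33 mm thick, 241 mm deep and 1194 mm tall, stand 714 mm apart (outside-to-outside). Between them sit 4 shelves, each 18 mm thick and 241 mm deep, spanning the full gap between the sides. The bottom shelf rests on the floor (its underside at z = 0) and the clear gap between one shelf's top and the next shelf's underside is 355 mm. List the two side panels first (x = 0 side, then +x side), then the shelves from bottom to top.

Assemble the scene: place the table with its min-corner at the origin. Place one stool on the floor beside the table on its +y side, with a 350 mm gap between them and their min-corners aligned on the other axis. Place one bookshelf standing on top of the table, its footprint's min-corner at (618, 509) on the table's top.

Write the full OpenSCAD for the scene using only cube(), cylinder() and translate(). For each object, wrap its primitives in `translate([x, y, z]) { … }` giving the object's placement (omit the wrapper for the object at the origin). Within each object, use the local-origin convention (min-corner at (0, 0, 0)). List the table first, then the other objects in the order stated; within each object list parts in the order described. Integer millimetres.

translate([0, 0, 696]) cube([1541, 763, 29]);
translate([15, 15, 0]) cube([72, 72, 696]);
translate([1454, 15, 0]) cube([72, 72, 696]);
translate([15, 676, 0]) cube([72, 72, 696]);
translate([1454, 676, 0]) cube([72, 72, 696]);
translate([0, 1113, 0]) {
  translate([0, 0, 385]) cube([311, 328, 27]);
  translate([22, 22, 0]) cylinder(h = 385, r = 22);
  translate([289, 22, 0]) cylinder(h = 385, r = 22);
  translate([22, 306, 0]) cylinder(h = 385, r = 22);
  translate([289, 306, 0]) cylinder(h = 385, r = 22);
}
translate([618, 509, 725]) {
  cube([33, 241, 1194]);
  translate([681, 0, 0]) cube([33, 241, 1194]);
  translate([33, 0, 0]) cube([648, 241, 18]);
  translate([33, 0, 373]) cube([648, 241, 18]);
  translate([33, 0, 746]) cube([648, 241, 18]);
  translate([33, 0, 1119]) cube([648, 241, 18]);
}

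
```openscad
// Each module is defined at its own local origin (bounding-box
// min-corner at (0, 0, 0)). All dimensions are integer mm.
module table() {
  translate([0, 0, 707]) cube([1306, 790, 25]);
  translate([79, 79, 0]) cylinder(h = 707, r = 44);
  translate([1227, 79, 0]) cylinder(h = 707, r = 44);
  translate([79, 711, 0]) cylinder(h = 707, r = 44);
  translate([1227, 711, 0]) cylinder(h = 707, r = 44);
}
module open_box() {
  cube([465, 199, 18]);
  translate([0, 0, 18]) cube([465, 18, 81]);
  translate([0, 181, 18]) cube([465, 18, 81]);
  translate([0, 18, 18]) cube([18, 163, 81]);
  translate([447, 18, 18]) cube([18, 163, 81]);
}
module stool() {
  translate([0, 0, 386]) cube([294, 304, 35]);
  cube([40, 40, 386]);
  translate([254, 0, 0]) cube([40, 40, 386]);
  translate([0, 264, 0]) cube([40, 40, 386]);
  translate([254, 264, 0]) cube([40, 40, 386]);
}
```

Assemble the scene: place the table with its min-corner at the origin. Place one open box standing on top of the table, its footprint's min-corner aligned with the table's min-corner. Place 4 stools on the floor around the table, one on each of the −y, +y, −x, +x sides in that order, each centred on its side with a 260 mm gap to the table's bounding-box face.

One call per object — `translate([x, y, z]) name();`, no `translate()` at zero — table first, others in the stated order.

table();
translate([0, 0, 732]) open_box();
translate([506, -564, 0]) stool();
translate([506, 1050, 0]) stool();
translate([-554, 243, 0]) stool();
translate([1566, 243, 0]) stool();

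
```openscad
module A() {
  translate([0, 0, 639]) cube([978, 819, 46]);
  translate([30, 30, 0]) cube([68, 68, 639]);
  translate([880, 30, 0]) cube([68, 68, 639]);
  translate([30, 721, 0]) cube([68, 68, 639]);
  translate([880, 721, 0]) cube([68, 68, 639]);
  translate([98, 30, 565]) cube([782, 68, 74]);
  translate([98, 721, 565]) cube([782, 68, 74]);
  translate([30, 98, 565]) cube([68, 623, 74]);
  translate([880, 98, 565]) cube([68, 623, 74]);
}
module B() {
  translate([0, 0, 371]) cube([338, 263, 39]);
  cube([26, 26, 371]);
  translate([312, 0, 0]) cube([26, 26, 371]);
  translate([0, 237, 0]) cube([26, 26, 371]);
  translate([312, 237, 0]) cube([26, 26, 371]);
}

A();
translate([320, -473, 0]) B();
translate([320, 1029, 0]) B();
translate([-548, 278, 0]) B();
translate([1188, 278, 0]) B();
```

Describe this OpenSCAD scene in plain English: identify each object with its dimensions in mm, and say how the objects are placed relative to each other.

A is a table: top 978 mm (x) × 819 mm (y), 46 mm thick, upper face at z = 685 mm, on four 68×68 mm square legs, each inset 30 mm from the nearest pair of top edges, running from z = 0 to the bottom of the top. Four apron rails, 68 mm thick and 74 mm tall, run between adjacent legs with their top edges flush with the underside of the top and their outer faces flush with the legs' outer faces.

B is a four-legged stool. The seat is 338×263 mm, 39 mm thick, top at z = 410 mm. It stands on four square legs, each 26×26 mm in cross-section, from z = 0 to the seat underside, each flush with a corner of the seat.

Four stools sit around the table at the −y, +y, −x, +x sides.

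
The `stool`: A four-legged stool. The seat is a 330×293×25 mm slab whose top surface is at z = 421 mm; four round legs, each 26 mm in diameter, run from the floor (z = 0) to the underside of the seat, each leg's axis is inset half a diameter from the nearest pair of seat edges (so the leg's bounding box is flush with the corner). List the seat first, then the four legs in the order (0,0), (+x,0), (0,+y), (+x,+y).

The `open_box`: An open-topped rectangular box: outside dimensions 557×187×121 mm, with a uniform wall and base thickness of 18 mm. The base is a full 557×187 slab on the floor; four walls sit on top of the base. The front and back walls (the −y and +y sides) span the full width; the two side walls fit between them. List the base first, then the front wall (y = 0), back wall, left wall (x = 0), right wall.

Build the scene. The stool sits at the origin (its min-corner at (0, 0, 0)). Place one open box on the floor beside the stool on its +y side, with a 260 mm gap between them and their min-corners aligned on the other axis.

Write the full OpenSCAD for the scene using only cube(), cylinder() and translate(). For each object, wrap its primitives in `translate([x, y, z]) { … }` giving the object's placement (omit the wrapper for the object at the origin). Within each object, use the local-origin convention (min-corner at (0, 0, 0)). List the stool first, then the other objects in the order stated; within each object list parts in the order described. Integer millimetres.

translate([0, 0, 396]) cube([330, 293, 25]);
translate([13, 13, 0]) cylinder(h = 396, r = 13);
translate([317, 13, 0]) cylinder(h = 396, r = 13);
translate([13, 280, 0]) cylinder(h = 396, r = 13);
translate([317, 280, 0]) cylinder(h = 396, r = 13);
translate([0, 553, 0]) {
  cube([557, 187, 18]);
  translate([0, 0, 18]) cube([557, 18, 103]);
  translate([0, 169, 18]) cube([557, 18, 103]);
  translate([0, 18, 18]) cube([18, 151, 103]);
  translate([539, 18, 18]) cube([18, 151, 103]);
}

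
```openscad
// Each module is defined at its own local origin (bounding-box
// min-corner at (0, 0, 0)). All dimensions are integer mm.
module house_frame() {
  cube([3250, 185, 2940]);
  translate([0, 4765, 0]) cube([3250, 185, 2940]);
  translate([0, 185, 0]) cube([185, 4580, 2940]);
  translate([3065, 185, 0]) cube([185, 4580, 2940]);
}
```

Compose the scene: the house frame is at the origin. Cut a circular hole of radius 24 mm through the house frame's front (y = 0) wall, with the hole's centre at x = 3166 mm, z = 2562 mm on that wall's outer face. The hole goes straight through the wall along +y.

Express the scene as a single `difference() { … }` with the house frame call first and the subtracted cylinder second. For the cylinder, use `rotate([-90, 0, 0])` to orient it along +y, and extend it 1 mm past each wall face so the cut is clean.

difference() {
  house_frame();
  translate([3166, -1, 2562]) rotate([-90, 0, 0]) cylinder(h = 187, r = 24);
}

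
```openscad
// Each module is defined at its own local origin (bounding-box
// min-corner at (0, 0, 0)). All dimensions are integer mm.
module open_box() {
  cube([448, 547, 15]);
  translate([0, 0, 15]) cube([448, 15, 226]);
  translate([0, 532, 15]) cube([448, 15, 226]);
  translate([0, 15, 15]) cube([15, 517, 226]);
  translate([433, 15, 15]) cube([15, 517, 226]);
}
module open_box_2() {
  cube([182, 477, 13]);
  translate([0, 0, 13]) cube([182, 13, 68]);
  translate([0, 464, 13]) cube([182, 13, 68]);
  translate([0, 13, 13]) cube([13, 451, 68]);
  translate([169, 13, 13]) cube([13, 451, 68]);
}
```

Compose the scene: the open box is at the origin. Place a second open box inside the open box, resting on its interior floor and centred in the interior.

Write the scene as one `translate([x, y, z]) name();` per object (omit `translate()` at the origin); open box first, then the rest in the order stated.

open_box();
translate([133, 35, 15]) open_box_2();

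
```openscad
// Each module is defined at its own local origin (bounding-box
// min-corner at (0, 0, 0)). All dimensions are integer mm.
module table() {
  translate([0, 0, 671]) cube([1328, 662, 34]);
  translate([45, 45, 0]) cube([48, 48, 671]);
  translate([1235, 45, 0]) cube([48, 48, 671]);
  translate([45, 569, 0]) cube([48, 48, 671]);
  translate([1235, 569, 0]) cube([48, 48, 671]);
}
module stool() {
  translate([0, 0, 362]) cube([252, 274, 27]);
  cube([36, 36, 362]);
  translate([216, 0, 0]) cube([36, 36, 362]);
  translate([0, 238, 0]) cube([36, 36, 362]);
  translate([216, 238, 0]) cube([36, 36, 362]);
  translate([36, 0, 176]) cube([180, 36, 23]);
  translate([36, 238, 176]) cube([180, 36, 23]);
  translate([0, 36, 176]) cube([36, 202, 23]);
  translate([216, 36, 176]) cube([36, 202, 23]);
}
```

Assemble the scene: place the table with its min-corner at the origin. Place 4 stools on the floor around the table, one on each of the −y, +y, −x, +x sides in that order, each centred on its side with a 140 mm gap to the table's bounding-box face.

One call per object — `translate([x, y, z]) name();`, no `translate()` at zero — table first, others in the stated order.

table();
translate([538, -414, 0]) stool();
translate([538, 802, 0]) stool();
translate([-392, 194, 0]) stool();
translate([1468, 194, 0]) stool();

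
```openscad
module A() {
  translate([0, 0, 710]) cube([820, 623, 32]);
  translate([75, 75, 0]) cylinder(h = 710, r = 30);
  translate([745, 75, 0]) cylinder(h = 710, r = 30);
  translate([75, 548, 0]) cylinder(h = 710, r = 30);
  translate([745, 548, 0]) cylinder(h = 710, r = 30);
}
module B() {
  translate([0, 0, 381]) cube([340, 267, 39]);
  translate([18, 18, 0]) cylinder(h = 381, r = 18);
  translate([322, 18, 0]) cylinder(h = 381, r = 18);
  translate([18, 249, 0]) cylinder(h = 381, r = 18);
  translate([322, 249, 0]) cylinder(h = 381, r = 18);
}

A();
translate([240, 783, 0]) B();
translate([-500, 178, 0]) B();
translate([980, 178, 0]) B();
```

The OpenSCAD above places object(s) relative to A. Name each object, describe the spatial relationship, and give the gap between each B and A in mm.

A is a table. B is a stool. Three stools sit around the table at the +y, −x, +x sides. The gap between each stool and the table is 160 mm.

Each stool's nearest face is 160 mm from the table's bounding box.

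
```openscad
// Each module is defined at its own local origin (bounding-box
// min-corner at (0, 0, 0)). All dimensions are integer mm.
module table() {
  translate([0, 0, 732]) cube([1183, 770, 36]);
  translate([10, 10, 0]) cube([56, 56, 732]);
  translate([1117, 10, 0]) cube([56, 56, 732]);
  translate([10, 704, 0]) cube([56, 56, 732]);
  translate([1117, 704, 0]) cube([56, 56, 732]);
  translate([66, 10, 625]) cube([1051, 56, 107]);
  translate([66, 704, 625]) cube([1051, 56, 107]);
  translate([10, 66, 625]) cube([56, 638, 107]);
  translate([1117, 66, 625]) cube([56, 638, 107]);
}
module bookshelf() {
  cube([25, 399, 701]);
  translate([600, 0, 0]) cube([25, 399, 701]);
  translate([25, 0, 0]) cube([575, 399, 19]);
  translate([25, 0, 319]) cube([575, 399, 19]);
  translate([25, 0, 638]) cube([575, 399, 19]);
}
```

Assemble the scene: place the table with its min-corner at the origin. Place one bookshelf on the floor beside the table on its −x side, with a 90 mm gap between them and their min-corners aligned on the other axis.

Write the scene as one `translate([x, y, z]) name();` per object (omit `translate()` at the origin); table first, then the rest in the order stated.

table();
translate([-715, 0, 0]) bookshelf();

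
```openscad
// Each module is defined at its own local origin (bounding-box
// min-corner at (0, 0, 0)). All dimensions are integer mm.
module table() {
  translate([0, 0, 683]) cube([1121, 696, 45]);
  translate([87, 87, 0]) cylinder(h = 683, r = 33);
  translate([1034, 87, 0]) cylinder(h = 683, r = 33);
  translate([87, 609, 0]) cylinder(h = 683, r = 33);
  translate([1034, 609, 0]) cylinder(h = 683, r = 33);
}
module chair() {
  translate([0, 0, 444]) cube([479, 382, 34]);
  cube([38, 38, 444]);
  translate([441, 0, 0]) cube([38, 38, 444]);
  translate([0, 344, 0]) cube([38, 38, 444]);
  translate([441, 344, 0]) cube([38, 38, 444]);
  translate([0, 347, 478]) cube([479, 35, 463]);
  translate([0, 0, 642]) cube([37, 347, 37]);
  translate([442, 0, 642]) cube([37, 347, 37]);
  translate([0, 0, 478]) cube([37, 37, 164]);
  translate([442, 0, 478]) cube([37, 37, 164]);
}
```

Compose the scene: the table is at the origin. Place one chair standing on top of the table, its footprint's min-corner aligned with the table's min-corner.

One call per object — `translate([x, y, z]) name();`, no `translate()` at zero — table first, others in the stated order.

table();
translate([0, 0, 728]) chair();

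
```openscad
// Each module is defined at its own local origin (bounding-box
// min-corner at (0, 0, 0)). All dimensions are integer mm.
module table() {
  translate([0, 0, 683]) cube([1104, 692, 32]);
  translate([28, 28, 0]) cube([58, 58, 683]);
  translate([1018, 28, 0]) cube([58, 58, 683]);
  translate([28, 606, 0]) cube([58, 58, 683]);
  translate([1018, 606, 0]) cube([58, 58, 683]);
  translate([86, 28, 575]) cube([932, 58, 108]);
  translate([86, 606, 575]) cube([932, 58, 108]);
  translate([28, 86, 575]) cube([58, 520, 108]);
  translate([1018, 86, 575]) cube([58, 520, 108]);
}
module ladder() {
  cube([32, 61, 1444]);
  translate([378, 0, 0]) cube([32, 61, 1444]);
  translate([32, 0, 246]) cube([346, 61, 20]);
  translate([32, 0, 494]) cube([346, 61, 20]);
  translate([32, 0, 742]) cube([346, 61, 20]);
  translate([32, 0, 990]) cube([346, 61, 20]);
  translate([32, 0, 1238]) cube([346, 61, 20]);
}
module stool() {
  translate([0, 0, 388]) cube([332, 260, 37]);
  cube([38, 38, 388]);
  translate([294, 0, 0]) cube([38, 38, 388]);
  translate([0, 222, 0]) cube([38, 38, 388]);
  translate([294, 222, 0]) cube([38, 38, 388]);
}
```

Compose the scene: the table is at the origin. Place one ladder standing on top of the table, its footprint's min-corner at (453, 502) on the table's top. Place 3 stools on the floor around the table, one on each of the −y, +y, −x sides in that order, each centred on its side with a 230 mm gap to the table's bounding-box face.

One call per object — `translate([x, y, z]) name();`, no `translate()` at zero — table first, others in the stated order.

table();
translate([453, 502, 715]) ladder();
translate([386, -490, 0]) stool();
translate([386, 922, 0]) stool();
translate([-562, 216, 0]) stool();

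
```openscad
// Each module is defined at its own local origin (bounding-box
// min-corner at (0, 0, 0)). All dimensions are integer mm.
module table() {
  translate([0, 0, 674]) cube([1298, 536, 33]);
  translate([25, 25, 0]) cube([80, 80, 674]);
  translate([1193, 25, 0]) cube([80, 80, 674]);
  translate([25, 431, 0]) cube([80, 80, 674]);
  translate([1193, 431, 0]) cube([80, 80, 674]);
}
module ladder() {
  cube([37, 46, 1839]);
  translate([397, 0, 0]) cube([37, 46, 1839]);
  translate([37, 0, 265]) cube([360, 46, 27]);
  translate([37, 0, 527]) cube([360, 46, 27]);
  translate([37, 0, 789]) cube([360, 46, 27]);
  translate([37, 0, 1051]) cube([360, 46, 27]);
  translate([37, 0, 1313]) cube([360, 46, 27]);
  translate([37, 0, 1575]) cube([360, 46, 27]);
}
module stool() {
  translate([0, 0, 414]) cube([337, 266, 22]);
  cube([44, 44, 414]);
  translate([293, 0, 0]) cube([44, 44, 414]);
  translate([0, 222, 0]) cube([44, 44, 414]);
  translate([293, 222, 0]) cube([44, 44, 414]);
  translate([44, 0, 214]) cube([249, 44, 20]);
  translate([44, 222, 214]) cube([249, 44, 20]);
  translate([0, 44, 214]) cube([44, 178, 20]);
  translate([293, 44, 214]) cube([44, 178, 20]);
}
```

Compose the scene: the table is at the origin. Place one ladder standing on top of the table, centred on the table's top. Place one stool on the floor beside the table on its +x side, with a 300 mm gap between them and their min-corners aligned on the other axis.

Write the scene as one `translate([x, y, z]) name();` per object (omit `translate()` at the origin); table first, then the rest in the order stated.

table();
translate([432, 245, 707]) ladder();
translate([1598, 0, 0]) stool();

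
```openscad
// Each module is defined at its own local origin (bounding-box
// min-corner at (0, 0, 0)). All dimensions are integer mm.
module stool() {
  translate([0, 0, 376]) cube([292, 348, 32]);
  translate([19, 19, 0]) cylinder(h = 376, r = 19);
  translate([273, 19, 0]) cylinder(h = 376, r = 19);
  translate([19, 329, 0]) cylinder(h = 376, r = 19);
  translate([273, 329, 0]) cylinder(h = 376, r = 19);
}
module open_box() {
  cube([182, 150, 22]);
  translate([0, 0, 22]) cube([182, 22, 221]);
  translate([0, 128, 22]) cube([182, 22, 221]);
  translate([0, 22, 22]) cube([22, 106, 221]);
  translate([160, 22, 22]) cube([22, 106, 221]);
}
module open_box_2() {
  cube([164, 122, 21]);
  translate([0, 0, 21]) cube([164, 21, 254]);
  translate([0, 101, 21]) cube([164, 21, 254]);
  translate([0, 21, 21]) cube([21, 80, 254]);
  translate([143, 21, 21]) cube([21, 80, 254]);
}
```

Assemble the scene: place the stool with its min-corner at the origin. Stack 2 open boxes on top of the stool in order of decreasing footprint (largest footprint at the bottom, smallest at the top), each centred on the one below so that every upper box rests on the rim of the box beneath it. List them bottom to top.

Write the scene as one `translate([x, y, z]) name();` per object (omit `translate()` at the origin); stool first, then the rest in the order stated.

stool();
translate([55, 99, 408]) open_box();
translate([64, 113, 651]) open_box_2();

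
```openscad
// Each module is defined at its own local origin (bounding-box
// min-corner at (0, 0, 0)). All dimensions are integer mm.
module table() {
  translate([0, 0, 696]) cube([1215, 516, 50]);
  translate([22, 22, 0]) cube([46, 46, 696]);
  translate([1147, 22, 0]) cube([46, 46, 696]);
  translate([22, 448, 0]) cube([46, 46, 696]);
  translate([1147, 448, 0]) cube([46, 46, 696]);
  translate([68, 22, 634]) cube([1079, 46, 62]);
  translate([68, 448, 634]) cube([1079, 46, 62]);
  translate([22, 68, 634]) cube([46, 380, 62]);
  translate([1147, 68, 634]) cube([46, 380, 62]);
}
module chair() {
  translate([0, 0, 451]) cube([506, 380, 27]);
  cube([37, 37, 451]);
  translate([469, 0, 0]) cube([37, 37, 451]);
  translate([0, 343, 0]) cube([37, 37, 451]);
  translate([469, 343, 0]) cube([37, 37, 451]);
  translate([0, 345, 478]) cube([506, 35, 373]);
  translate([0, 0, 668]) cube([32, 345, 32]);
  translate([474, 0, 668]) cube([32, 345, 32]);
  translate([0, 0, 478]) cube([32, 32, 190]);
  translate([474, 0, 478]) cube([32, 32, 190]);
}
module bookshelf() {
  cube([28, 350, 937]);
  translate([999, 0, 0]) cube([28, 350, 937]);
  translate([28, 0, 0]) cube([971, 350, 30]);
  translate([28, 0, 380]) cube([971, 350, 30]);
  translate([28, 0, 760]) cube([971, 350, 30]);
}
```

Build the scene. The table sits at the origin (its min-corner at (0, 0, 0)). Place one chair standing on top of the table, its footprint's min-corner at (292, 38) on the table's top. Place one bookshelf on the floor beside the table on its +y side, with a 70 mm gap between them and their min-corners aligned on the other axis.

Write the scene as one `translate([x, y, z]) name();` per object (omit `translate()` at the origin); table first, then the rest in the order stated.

table();
translate([292, 38, 746]) chair();
translate([0, 586, 0]) bookshelf();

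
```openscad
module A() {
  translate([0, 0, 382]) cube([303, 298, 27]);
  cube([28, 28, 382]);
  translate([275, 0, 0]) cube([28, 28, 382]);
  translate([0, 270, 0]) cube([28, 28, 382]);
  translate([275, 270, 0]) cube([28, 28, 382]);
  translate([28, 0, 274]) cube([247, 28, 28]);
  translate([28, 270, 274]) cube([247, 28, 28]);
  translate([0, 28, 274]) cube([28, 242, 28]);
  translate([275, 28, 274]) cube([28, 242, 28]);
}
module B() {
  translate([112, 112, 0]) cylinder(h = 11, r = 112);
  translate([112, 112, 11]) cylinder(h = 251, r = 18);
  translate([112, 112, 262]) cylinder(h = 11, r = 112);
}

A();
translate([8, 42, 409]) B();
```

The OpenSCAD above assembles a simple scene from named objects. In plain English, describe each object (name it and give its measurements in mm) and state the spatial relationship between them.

A is a four-legged stool. The seat is 303×298 mm, 27 mm thick, top at z = 409 mm. It stands on four square legs, each 28×28 mm in cross-section, from z = 0 to the seat underside, each flush with a corner of the seat. Four stretchers, 28 mm wide and 28 mm tall, connect adjacent legs with their undersides at z = 274 mm, each running between the inner faces of the legs it joins and aligned with the legs' outer faces on the other axis.

B is a spool: two coaxial disc flanges of radius 112 mm and thickness 11 mm, joined by a core cylinder of radius 18 mm and height 251 mm. The lower flange rests on z = 0 and the three cylinders share a vertical axis.

The spool is on top of the stool.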